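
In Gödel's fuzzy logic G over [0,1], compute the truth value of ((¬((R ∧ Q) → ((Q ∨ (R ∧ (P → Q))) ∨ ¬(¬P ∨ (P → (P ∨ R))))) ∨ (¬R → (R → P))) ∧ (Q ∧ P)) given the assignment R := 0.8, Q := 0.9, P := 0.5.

(R ∧ Q) = min(0.8, 0.9) = 0.8
(P → Q): 0.5 ≤ 0.9, so result = 1
(R ∧ (P → Q)) = min(0.8, 1) = 0.8
(Q ∨ (R ∧ (P → Q))) = max(0.9, 0.8) = 0.9
¬P: Gödel ¬ of 0.5 = 0 (operand ≠ 0)
(P ∨ R) = max(0.5, 0.8) = 0.8
(P → (P ∨ R)): 0.5 ≤ 0.8, so result = 1
(¬P ∨ (P → (P ∨ R))) = max(0, 1) = 1
¬(¬P ∨ (P → (P ∨ R))): Gödel ¬ of 1 = 0 (operand ≠ 0)
((Q ∨ (R ∧ (P → Q))) ∨ ¬(¬P ∨ (P → (P ∨ R)))) = max(0.9, 0) = 0.9
((R ∧ Q) → ((Q ∨ (R ∧ (P → Q))) ∨ ¬(¬P ∨ (P → (P ∨ R))))): 0.8 ≤ 0.9, so result = 1
¬((R ∧ Q) → ((Q ∨ (R ∧ (P → Q))) ∨ ¬(¬P ∨ (P → (P ∨ R))))): Gödel ¬ of 1 = 0 (operand ≠ 0)
¬R: Gödel ¬ of 0.8 = 0 (operand ≠ 0)
(R → P): 0.8 > 0.5, so result = 0.5
(¬R → (R → P)): 0 ≤ 0.5, so result = 1
(¬((R ∧ Q) → ((Q ∨ (R ∧ (P → Q))) ∨ ¬(¬P ∨ (P → (P ∨ R))))) ∨ (¬R → (R → P))) = max(0, 1) = 1
(Q ∧ P) = min(0.9, 0.5) = 0.5
((¬((R ∧ Q) → ((Q ∨ (R ∧ (P → Q))) ∨ ¬(¬P ∨ (P → (P ∨ R))))) ∨ (¬R → (R → P))) ∧ (Q ∧ P)) = min(1, 0.5) = 0.5

0.50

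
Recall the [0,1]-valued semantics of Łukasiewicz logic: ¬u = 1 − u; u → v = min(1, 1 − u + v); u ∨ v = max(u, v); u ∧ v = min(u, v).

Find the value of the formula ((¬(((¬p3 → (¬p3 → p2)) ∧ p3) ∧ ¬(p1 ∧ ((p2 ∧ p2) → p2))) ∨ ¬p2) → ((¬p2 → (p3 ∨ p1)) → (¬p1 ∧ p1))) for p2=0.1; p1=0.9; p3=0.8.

0.20

¬p3: Łukasiewicz ¬ gives 1 − 0.8 = 0.2
¬p3: Łukasiewicz ¬ gives 1 − 0.8 = 0.2
(¬p3 → p2): min(1, 1 − 0.2 + 0.1) = 0.9
(¬p3 → (¬p3 → p2)): min(1, 1 − 0.2 + 0.9) = 1
((¬p3 → (¬p3 → p2)) ∧ p3) = min(1, 0.8) = 0.8
(p2 ∧ p2) = min(0.1, 0.1) = 0.1
((p2 ∧ p2) → p2): min(1, 1 − 0.1 + 0.1) = 1
(p1 ∧ ((p2 ∧ p2) → p2)) = min(0.9, 1) = 0.9
¬(p1 ∧ ((p2 ∧ p2) → p2)): Łukasiewicz ¬ gives 1 − 0.9 = 0.1
(((¬p3 → (¬p3 → p2)) ∧ p3) ∧ ¬(p1 ∧ ((p2 ∧ p2) → p2))) = min(0.8, 0.1) = 0.1
¬(((¬p3 → (¬p3 → p2)) ∧ p3) ∧ ¬(p1 ∧ ((p2 ∧ p2) → p2))): Łukasiewicz ¬ gives 1 − 0.1 = 0.9
¬p2: Łukasiewicz ¬ gives 1 − 0.1 = 0.9
(¬(((¬p3 → (¬p3 → p2)) ∧ p3) ∧ ¬(p1 ∧ ((p2 ∧ p2) → p2))) ∨ ¬p2) = max(0.9, 0.9) = 0.9
¬p2: Łukasiewicz ¬ gives 1 − 0.1 = 0.9
(p3 ∨ p1) = max(0.8, 0.9) = 0.9
(¬p2 → (p3 ∨ p1)): min(1, 1 − 0.9 + 0.9) = 1
¬p1: Łukasiewicz ¬ gives 1 − 0.9 = 0.1
(¬p1 ∧ p1) = min(0.1, 0.9) = 0.1
((¬p2 → (p3 ∨ p1)) → (¬p1 ∧ p1)): min(1, 1 − 1 + 0.1) = 0.1
((¬(((¬p3 → (¬p3 → p2)) ∧ p3) ∧ ¬(p1 ∧ ((p2 ∧ p2) → p2))) ∨ ¬p2) → ((¬p2 → (p3 ∨ p1)) → (¬p1 ∧ p1))): min(1, 1 − 0.9 + 0.1) = 0.2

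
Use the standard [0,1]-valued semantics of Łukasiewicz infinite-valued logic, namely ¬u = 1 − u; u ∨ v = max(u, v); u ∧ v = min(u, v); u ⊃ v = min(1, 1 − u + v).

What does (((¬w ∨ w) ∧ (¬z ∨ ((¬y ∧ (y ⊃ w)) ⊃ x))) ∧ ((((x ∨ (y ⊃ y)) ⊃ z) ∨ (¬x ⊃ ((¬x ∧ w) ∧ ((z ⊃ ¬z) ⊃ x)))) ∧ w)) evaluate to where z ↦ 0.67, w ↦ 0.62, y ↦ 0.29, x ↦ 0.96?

0.62

¬w: Łukasiewicz ¬ gives 1 − 0.62 = 0.38
(¬w ∨ w) = max(0.38, 0.62) = 0.62
¬z: Łukasiewicz ¬ gives 1 − 0.67 = 0.33
¬y: Łukasiewicz ¬ gives 1 − 0.29 = 0.71
(y ⊃ w): min(1, 1 − 0.29 + 0.62) = 1
(¬y ∧ (y ⊃ w)) = min(0.71, 1) = 0.71
((¬y ∧ (y ⊃ w)) ⊃ x): min(1, 1 − 0.71 + 0.96) = 1
(¬z ∨ ((¬y ∧ (y ⊃ w)) ⊃ x)) = max(0.33, 1) = 1
((¬w ∨ w) ∧ (¬z ∨ ((¬y ∧ (y ⊃ w)) ⊃ x))) = min(0.62, 1) = 0.62
(y ⊃ y): min(1, 1 − 0.29 + 0.29) = 1
(x ∨ (y ⊃ y)) = max(0.96, 1) = 1
((x ∨ (y ⊃ y)) ⊃ z): min(1, 1 − 1 + 0.67) = 0.67
¬x: Łukasiewicz ¬ gives 1 − 0.96 = 0.04
¬x: Łukasiewicz ¬ gives 1 − 0.96 = 0.04
(¬x ∧ w) = min(0.04, 0.62) = 0.04
¬z: Łukasiewicz ¬ gives 1 − 0.67 = 0.33
(z ⊃ ¬z): min(1, 1 − 0.67 + 0.33) = 0.66
((z ⊃ ¬z) ⊃ x): min(1, 1 − 0.66 + 0.96) = 1
((¬x ∧ w) ∧ ((z ⊃ ¬z) ⊃ x)) = min(0.04, 1) = 0.04
(¬x ⊃ ((¬x ∧ w) ∧ ((z ⊃ ¬z) ⊃ x))): min(1, 1 − 0.04 + 0.04) = 1
(((x ∨ (y ⊃ y)) ⊃ z) ∨ (¬x ⊃ ((¬x ∧ w) ∧ ((z ⊃ ¬z) ⊃ x)))) = max(0.67, 1) = 1
((((x ∨ (y ⊃ y)) ⊃ z) ∨ (¬x ⊃ ((¬x ∧ w) ∧ ((z ⊃ ¬z) ⊃ x)))) ∧ w) = min(1, 0.62) = 0.62
(((¬w ∨ w) ∧ (¬z ∨ ((¬y ∧ (y ⊃ w)) ⊃ x))) ∧ ((((x ∨ (y ⊃ y)) ⊃ z) ∨ (¬x ⊃ ((¬x ∧ w) ∧ ((z ⊃ ¬z) ⊃ x)))) ∧ w)) = min(0.62, 0.62) = 0.62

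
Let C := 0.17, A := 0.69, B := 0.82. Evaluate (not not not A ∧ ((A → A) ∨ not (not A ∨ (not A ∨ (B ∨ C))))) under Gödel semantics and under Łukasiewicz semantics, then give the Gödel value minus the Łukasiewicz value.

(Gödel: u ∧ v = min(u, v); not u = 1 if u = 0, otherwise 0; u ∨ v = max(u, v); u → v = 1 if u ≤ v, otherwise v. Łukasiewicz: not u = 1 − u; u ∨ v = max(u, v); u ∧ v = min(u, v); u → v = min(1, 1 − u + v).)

-0.31

Gödel evaluation:
  not A: Gödel ¬ of 0.69 = 0 (operand ≠ 0)
  not not A: Gödel ¬ of 0 = 1 (operand is 0)
  not not not A: Gödel ¬ of 1 = 0 (operand ≠ 0)
  (A → A): 0.69 ≤ 0.69, so result = 1
  not A: Gödel ¬ of 0.69 = 0 (operand ≠ 0)
  not A: Gödel ¬ of 0.69 = 0 (operand ≠ 0)
  (B ∨ C) = max(0.82, 0.17) = 0.82
  (not A ∨ (B ∨ C)) = max(0, 0.82) = 0.82
  (not A ∨ (not A ∨ (B ∨ C))) = max(0, 0.82) = 0.82
  not (not A ∨ (not A ∨ (B ∨ C))): Gödel ¬ of 0.82 = 0 (operand ≠ 0)
  ((A → A) ∨ not (not A ∨ (not A ∨ (B ∨ C)))) = max(1, 0) = 1
  (not not not A ∧ ((A → A) ∨ not (not A ∨ (not A ∨ (B ∨ C))))) = min(0, 1) = 0
  Gödel value = 0
Łukasiewicz evaluation:
  not A: Łukasiewicz ¬ gives 1 − 0.69 = 0.31
  not not A: Łukasiewicz ¬ gives 1 − 0.31 = 0.69
  not not not A: Łukasiewicz ¬ gives 1 − 0.69 = 0.31
  (A → A): min(1, 1 − 0.69 + 0.69) = 1
  not A: Łukasiewicz ¬ gives 1 − 0.69 = 0.31
  not A: Łukasiewicz ¬ gives 1 − 0.69 = 0.31
  (B ∨ C) = max(0.82, 0.17) = 0.82
  (not A ∨ (B ∨ C)) = max(0.31, 0.82) = 0.82
  (not A ∨ (not A ∨ (B ∨ C))) = max(0.31, 0.82) = 0.82
  not (not A ∨ (not A ∨ (B ∨ C))): Łukasiewicz ¬ gives 1 − 0.82 = 0.18
  ((A → A) ∨ not (not A ∨ (not A ∨ (B ∨ C)))) = max(1, 0.18) = 1
  (not not not A ∧ ((A → A) ∨ not (not A ∨ (not A ∨ (B ∨ C))))) = min(0.31, 1) = 0.31
  Łukasiewicz value = 0.31
Difference: 0 − 0.31 = -0.31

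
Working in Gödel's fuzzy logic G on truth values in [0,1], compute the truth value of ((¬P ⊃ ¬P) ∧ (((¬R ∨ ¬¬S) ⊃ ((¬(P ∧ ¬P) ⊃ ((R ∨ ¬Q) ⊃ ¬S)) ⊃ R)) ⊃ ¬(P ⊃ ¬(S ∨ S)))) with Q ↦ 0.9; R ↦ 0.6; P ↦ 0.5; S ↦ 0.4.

¬P: Gödel ¬ of 0.5 = 0 (operand ≠ 0)
¬P: Gödel ¬ of 0.5 = 0 (operand ≠ 0)
(¬P ⊃ ¬P): 0 ≤ 0, so result = 1
¬R: Gödel ¬ of 0.6 = 0 (operand ≠ 0)
¬S: Gödel ¬ of 0.4 = 0 (operand ≠ 0)
¬¬S: Gödel ¬ of 0 = 1 (operand is 0)
(¬R ∨ ¬¬S) = max(0, 1) = 1
¬P: Gödel ¬ of 0.5 = 0 (operand ≠ 0)
(P ∧ ¬P) = min(0.5, 0) = 0
¬(P ∧ ¬P): Gödel ¬ of 0 = 1 (operand is 0)
¬Q: Gödel ¬ of 0.9 = 0 (operand ≠ 0)
(R ∨ ¬Q) = max(0.6, 0) = 0.6
¬S: Gödel ¬ of 0.4 = 0 (operand ≠ 0)
((R ∨ ¬Q) ⊃ ¬S): 0.6 > 0, so result = 0
(¬(P ∧ ¬P) ⊃ ((R ∨ ¬Q) ⊃ ¬S)): 1 > 0, so result = 0
((¬(P ∧ ¬P) ⊃ ((R ∨ ¬Q) ⊃ ¬S)) ⊃ R): 0 ≤ 0.6, so result = 1
((¬R ∨ ¬¬S) ⊃ ((¬(P ∧ ¬P) ⊃ ((R ∨ ¬Q) ⊃ ¬S)) ⊃ R)): 1 ≤ 1, so result = 1
(S ∨ S) = max(0.4, 0.4) = 0.4
¬(S ∨ S): Gödel ¬ of 0.4 = 0 (operand ≠ 0)
(P ⊃ ¬(S ∨ S)): 0.5 > 0, so result = 0
¬(P ⊃ ¬(S ∨ S)): Gödel ¬ of 0 = 1 (operand is 0)
(((¬R ∨ ¬¬S) ⊃ ((¬(P ∧ ¬P) ⊃ ((R ∨ ¬Q) ⊃ ¬S)) ⊃ R)) ⊃ ¬(P ⊃ ¬(S ∨ S))): 1 ≤ 1, so result = 1
((¬P ⊃ ¬P) ∧ (((¬R ∨ ¬¬S) ⊃ ((¬(P ∧ ¬P) ⊃ ((R ∨ ¬Q) ⊃ ¬S)) ⊃ R)) ⊃ ¬(P ⊃ ¬(S ∨ S)))) = min(1, 1) = 1

1.00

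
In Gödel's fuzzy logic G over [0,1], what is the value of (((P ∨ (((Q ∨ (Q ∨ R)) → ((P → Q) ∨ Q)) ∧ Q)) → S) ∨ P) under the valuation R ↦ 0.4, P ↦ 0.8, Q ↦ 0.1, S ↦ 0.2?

0.80

(Q ∨ R) = max(0.1, 0.4) = 0.4
(Q ∨ (Q ∨ R)) = max(0.1, 0.4) = 0.4
(P → Q): 0.8 > 0.1, so result = 0.1
((P → Q) ∨ Q) = max(0.1, 0.1) = 0.1
((Q ∨ (Q ∨ R)) → ((P → Q) ∨ Q)): 0.4 > 0.1, so result = 0.1
(((Q ∨ (Q ∨ R)) → ((P → Q) ∨ Q)) ∧ Q) = min(0.1, 0.1) = 0.1
(P ∨ (((Q ∨ (Q ∨ R)) → ((P → Q) ∨ Q)) ∧ Q)) = max(0.8, 0.1) = 0.8
((P ∨ (((Q ∨ (Q ∨ R)) → ((P → Q) ∨ Q)) ∧ Q)) → S): 0.8 > 0.2, so result = 0.2
(((P ∨ (((Q ∨ (Q ∨ R)) → ((P → Q) ∨ Q)) ∧ Q)) → S) ∨ P) = max(0.2, 0.8) = 0.8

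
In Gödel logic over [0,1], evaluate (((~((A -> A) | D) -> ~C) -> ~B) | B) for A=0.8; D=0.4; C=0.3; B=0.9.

(A -> A): 0.8 ≤ 0.8, so result = 1
((A -> A) | D) = max(1, 0.4) = 1
~((A -> A) | D): Gödel ¬ of 1 = 0 (operand ≠ 0)
~C: Gödel ¬ of 0.3 = 0 (operand ≠ 0)
(~((A -> A) | D) -> ~C): 0 ≤ 0, so result = 1
~B: Gödel ¬ of 0.9 = 0 (operand ≠ 0)
((~((A -> A) | D) -> ~C) -> ~B): 1 > 0, so result = 0
(((~((A -> A) | D) -> ~C) -> ~B) | B) = max(0, 0.9) = 0.9

0.90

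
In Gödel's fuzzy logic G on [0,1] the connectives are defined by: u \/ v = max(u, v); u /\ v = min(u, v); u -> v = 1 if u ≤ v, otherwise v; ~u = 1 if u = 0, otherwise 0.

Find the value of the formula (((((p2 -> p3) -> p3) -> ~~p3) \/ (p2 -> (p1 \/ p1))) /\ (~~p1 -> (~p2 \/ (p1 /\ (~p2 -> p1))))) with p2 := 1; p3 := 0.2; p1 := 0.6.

0.60

(p2 -> p3): 1 > 0.2, so result = 0.2
((p2 -> p3) -> p3): 0.2 ≤ 0.2, so result = 1
~p3: Gödel ¬ of 0.2 = 0 (operand ≠ 0)
~~p3: Gödel ¬ of 0 = 1 (operand is 0)
(((p2 -> p3) -> p3) -> ~~p3): 1 ≤ 1, so result = 1
(p1 \/ p1) = max(0.6, 0.6) = 0.6
(p2 -> (p1 \/ p1)): 1 > 0.6, so result = 0.6
((((p2 -> p3) -> p3) -> ~~p3) \/ (p2 -> (p1 \/ p1))) = max(1, 0.6) = 1
~p1: Gödel ¬ of 0.6 = 0 (operand ≠ 0)
~~p1: Gödel ¬ of 0 = 1 (operand is 0)
~p2: Gödel ¬ of 1 = 0 (operand ≠ 0)
~p2: Gödel ¬ of 1 = 0 (operand ≠ 0)
(~p2 -> p1): 0 ≤ 0.6, so result = 1
(p1 /\ (~p2 -> p1)) = min(0.6, 1) = 0.6
(~p2 \/ (p1 /\ (~p2 -> p1))) = max(0, 0.6) = 0.6
(~~p1 -> (~p2 \/ (p1 /\ (~p2 -> p1)))): 1 > 0.6, so result = 0.6
(((((p2 -> p3) -> p3) -> ~~p3) \/ (p2 -> (p1 \/ p1))) /\ (~~p1 -> (~p2 \/ (p1 /\ (~p2 -> p1))))) = min(1, 0.6) = 0.6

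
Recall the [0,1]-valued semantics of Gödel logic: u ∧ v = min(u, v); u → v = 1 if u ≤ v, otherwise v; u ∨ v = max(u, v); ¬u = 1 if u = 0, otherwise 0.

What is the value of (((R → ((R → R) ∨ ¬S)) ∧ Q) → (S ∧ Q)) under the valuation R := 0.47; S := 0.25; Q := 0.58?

0.25

(R → R): 0.47 ≤ 0.47, so result = 1
¬S: Gödel ¬ of 0.25 = 0 (operand ≠ 0)
((R → R) ∨ ¬S) = max(1, 0) = 1
(R → ((R → R) ∨ ¬S)): 0.47 ≤ 1, so result = 1
((R → ((R → R) ∨ ¬S)) ∧ Q) = min(1, 0.58) = 0.58
(S ∧ Q) = min(0.25, 0.58) = 0.25
(((R → ((R → R) ∨ ¬S)) ∧ Q) → (S ∧ Q)): 0.58 > 0.25, so result = 0.25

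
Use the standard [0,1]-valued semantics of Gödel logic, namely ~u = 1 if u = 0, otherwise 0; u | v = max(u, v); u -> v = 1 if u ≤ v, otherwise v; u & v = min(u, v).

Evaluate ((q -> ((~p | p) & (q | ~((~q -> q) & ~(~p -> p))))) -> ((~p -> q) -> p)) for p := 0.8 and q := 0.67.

0.80

~p: Gödel ¬ of 0.8 = 0 (operand ≠ 0)
(~p | p) = max(0, 0.8) = 0.8
~q: Gödel ¬ of 0.67 = 0 (operand ≠ 0)
(~q -> q): 0 ≤ 0.67, so result = 1
~p: Gödel ¬ of 0.8 = 0 (operand ≠ 0)
(~p -> p): 0 ≤ 0.8, so result = 1
~(~p -> p): Gödel ¬ of 1 = 0 (operand ≠ 0)
((~q -> q) & ~(~p -> p)) = min(1, 0) = 0
~((~q -> q) & ~(~p -> p)): Gödel ¬ of 0 = 1 (operand is 0)
(q | ~((~q -> q) & ~(~p -> p))) = max(0.67, 1) = 1
((~p | p) & (q | ~((~q -> q) & ~(~p -> p)))) = min(0.8, 1) = 0.8
(q -> ((~p | p) & (q | ~((~q -> q) & ~(~p -> p))))): 0.67 ≤ 0.8, so result = 1
~p: Gödel ¬ of 0.8 = 0 (operand ≠ 0)
(~p -> q): 0 ≤ 0.67, so result = 1
((~p -> q) -> p): 1 > 0.8, so result = 0.8
((q -> ((~p | p) & (q | ~((~q -> q) & ~(~p -> p))))) -> ((~p -> q) -> p)): 1 > 0.8, so result = 0.8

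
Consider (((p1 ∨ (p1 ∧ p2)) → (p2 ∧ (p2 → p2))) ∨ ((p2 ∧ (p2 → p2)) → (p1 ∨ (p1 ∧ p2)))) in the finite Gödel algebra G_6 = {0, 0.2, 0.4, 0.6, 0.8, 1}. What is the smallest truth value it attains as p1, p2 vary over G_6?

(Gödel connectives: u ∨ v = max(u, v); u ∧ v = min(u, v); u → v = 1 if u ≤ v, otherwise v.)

1.00

Every assignment gives 1. For instance at p1 = 0, p2 = 0:
  (p1 ∧ p2) = min(0, 0) = 0
  (p1 ∨ (p1 ∧ p2)) = max(0, 0) = 0
  (p2 → p2): 0 ≤ 0, so result = 1
  (p2 ∧ (p2 → p2)) = min(0, 1) = 0
  ((p1 ∨ (p1 ∧ p2)) → (p2 ∧ (p2 → p2))): 0 ≤ 0, so result = 1
  (p2 → p2): 0 ≤ 0, so result = 1
  (p2 ∧ (p2 → p2)) = min(0, 1) = 0
  (p1 ∧ p2) = min(0, 0) = 0
  (p1 ∨ (p1 ∧ p2)) = max(0, 0) = 0
  ((p2 ∧ (p2 → p2)) → (p1 ∨ (p1 ∧ p2))): 0 ≤ 0, so result = 1
  (((p1 ∨ (p1 ∧ p2)) → (p2 ∧ (p2 → p2))) ∨ ((p2 ∧ (p2 → p2)) → (p1 ∨ (p1 ∧ p2)))) = max(1, 1) = 1
All 36 assignments give value 1 — the formula is a G_6-tautology.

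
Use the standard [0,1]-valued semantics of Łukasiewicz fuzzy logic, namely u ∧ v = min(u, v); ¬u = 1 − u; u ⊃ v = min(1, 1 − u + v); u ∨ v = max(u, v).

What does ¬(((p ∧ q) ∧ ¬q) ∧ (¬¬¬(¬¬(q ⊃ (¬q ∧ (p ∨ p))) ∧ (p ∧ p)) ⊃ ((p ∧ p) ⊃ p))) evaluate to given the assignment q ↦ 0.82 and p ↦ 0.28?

0.82

(p ∧ q) = min(0.28, 0.82) = 0.28
¬q: Łukasiewicz ¬ gives 1 − 0.82 = 0.18
((p ∧ q) ∧ ¬q) = min(0.28, 0.18) = 0.18
¬q: Łukasiewicz ¬ gives 1 − 0.82 = 0.18
(p ∨ p) = max(0.28, 0.28) = 0.28
(¬q ∧ (p ∨ p)) = min(0.18, 0.28) = 0.18
(q ⊃ (¬q ∧ (p ∨ p))): min(1, 1 − 0.82 + 0.18) = 0.36
¬(q ⊃ (¬q ∧ (p ∨ p))): Łukasiewicz ¬ gives 1 − 0.36 = 0.64
¬¬(q ⊃ (¬q ∧ (p ∨ p))): Łukasiewicz ¬ gives 1 − 0.64 = 0.36
(p ∧ p) = min(0.28, 0.28) = 0.28
(¬¬(q ⊃ (¬q ∧ (p ∨ p))) ∧ (p ∧ p)) = min(0.36, 0.28) = 0.28
¬(¬¬(q ⊃ (¬q ∧ (p ∨ p))) ∧ (p ∧ p)): Łukasiewicz ¬ gives 1 − 0.28 = 0.72
¬¬(¬¬(q ⊃ (¬q ∧ (p ∨ p))) ∧ (p ∧ p)): Łukasiewicz ¬ gives 1 − 0.72 = 0.28
¬¬¬(¬¬(q ⊃ (¬q ∧ (p ∨ p))) ∧ (p ∧ p)): Łukasiewicz ¬ gives 1 − 0.28 = 0.72
(p ∧ p) = min(0.28, 0.28) = 0.28
((p ∧ p) ⊃ p): min(1, 1 − 0.28 + 0.28) = 1
(¬¬¬(¬¬(q ⊃ (¬q ∧ (p ∨ p))) ∧ (p ∧ p)) ⊃ ((p ∧ p) ⊃ p)): min(1, 1 − 0.72 + 1) = 1
(((p ∧ q) ∧ ¬q) ∧ (¬¬¬(¬¬(q ⊃ (¬q ∧ (p ∨ p))) ∧ (p ∧ p)) ⊃ ((p ∧ p) ⊃ p))) = min(0.18, 1) = 0.18
¬(((p ∧ q) ∧ ¬q) ∧ (¬¬¬(¬¬(q ⊃ (¬q ∧ (p ∨ p))) ∧ (p ∧ p)) ⊃ ((p ∧ p) ⊃ p))): Łukasiewicz ¬ gives 1 − 0.18 = 0.82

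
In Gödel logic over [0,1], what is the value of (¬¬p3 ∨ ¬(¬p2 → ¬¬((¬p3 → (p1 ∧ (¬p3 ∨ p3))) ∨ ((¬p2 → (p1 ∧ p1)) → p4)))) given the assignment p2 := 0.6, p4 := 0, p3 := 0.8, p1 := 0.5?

1.00

¬p3: Gödel ¬ of 0.8 = 0 (operand ≠ 0)
¬¬p3: Gödel ¬ of 0 = 1 (operand is 0)
¬p2: Gödel ¬ of 0.6 = 0 (operand ≠ 0)
¬p3: Gödel ¬ of 0.8 = 0 (operand ≠ 0)
¬p3: Gödel ¬ of 0.8 = 0 (operand ≠ 0)
(¬p3 ∨ p3) = max(0, 0.8) = 0.8
(p1 ∧ (¬p3 ∨ p3)) = min(0.5, 0.8) = 0.5
(¬p3 → (p1 ∧ (¬p3 ∨ p3))): 0 ≤ 0.5, so result = 1
¬p2: Gödel ¬ of 0.6 = 0 (operand ≠ 0)
(p1 ∧ p1) = min(0.5, 0.5) = 0.5
(¬p2 → (p1 ∧ p1)): 0 ≤ 0.5, so result = 1
((¬p2 → (p1 ∧ p1)) → p4): 1 > 0, so result = 0
((¬p3 → (p1 ∧ (¬p3 ∨ p3))) ∨ ((¬p2 → (p1 ∧ p1)) → p4)) = max(1, 0) = 1
¬((¬p3 → (p1 ∧ (¬p3 ∨ p3))) ∨ ((¬p2 → (p1 ∧ p1)) → p4)): Gödel ¬ of 1 = 0 (operand ≠ 0)
¬¬((¬p3 → (p1 ∧ (¬p3 ∨ p3))) ∨ ((¬p2 → (p1 ∧ p1)) → p4)): Gödel ¬ of 0 = 1 (operand is 0)
(¬p2 → ¬¬((¬p3 → (p1 ∧ (¬p3 ∨ p3))) ∨ ((¬p2 → (p1 ∧ p1)) → p4))): 0 ≤ 1, so result = 1
¬(¬p2 → ¬¬((¬p3 → (p1 ∧ (¬p3 ∨ p3))) ∨ ((¬p2 → (p1 ∧ p1)) → p4))): Gödel ¬ of 1 = 0 (operand ≠ 0)
(¬¬p3 ∨ ¬(¬p2 → ¬¬((¬p3 → (p1 ∧ (¬p3 ∨ p3))) ∨ ((¬p2 → (p1 ∧ p1)) → p4)))) = max(1, 0) = 1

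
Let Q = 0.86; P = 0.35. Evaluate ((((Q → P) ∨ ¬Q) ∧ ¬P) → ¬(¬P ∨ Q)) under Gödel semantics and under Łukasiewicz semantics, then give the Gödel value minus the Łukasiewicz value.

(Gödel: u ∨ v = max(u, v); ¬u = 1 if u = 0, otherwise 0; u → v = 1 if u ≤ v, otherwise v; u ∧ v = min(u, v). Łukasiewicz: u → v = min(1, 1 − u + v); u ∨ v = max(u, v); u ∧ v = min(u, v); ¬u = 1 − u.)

Gödel evaluation:
  (Q → P): 0.86 > 0.35, so result = 0.35
  ¬Q: Gödel ¬ of 0.86 = 0 (operand ≠ 0)
  ((Q → P) ∨ ¬Q) = max(0.35, 0) = 0.35
  ¬P: Gödel ¬ of 0.35 = 0 (operand ≠ 0)
  (((Q → P) ∨ ¬Q) ∧ ¬P) = min(0.35, 0) = 0
  ¬P: Gödel ¬ of 0.35 = 0 (operand ≠ 0)
  (¬P ∨ Q) = max(0, 0.86) = 0.86
  ¬(¬P ∨ Q): Gödel ¬ of 0.86 = 0 (operand ≠ 0)
  ((((Q → P) ∨ ¬Q) ∧ ¬P) → ¬(¬P ∨ Q)): 0 ≤ 0, so result = 1
  Gödel value = 1
Łukasiewicz evaluation:
  (Q → P): min(1, 1 − 0.86 + 0.35) = 0.49
  ¬Q: Łukasiewicz ¬ gives 1 − 0.86 = 0.14
  ((Q → P) ∨ ¬Q) = max(0.49, 0.14) = 0.49
  ¬P: Łukasiewicz ¬ gives 1 − 0.35 = 0.65
  (((Q → P) ∨ ¬Q) ∧ ¬P) = min(0.49, 0.65) = 0.49
  ¬P: Łukasiewicz ¬ gives 1 − 0.35 = 0.65
  (¬P ∨ Q) = max(0.65, 0.86) = 0.86
  ¬(¬P ∨ Q): Łukasiewicz ¬ gives 1 − 0.86 = 0.14
  ((((Q → P) ∨ ¬Q) ∧ ¬P) → ¬(¬P ∨ Q)): min(1, 1 − 0.49 + 0.14) = 0.65
  Łukasiewicz value = 0.65
Difference: 1 − 0.65 = 0.35

0.35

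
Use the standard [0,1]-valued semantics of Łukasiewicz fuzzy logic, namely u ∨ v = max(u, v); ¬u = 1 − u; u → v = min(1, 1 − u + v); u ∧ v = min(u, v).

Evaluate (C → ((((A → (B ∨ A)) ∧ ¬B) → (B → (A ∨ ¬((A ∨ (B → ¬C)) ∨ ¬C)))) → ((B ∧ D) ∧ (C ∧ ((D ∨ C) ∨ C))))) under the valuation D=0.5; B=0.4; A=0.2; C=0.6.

0.80

(B ∨ A) = max(0.4, 0.2) = 0.4
(A → (B ∨ A)): min(1, 1 − 0.2 + 0.4) = 1
¬B: Łukasiewicz ¬ gives 1 − 0.4 = 0.6
((A → (B ∨ A)) ∧ ¬B) = min(1, 0.6) = 0.6
¬C: Łukasiewicz ¬ gives 1 − 0.6 = 0.4
(B → ¬C): min(1, 1 − 0.4 + 0.4) = 1
(A ∨ (B → ¬C)) = max(0.2, 1) = 1
¬C: Łukasiewicz ¬ gives 1 − 0.6 = 0.4
((A ∨ (B → ¬C)) ∨ ¬C) = max(1, 0.4) = 1
¬((A ∨ (B → ¬C)) ∨ ¬C): Łukasiewicz ¬ gives 1 − 1 = 0
(A ∨ ¬((A ∨ (B → ¬C)) ∨ ¬C)) = max(0.2, 0) = 0.2
(B → (A ∨ ¬((A ∨ (B → ¬C)) ∨ ¬C))): min(1, 1 − 0.4 + 0.2) = 0.8
(((A → (B ∨ A)) ∧ ¬B) → (B → (A ∨ ¬((A ∨ (B → ¬C)) ∨ ¬C)))): min(1, 1 − 0.6 + 0.8) = 1
(B ∧ D) = min(0.4, 0.5) = 0.4
(D ∨ C) = max(0.5, 0.6) = 0.6
((D ∨ C) ∨ C) = max(0.6, 0.6) = 0.6
(C ∧ ((D ∨ C) ∨ C)) = min(0.6, 0.6) = 0.6
((B ∧ D) ∧ (C ∧ ((D ∨ C) ∨ C))) = min(0.4, 0.6) = 0.4
((((A → (B ∨ A)) ∧ ¬B) → (B → (A ∨ ¬((A ∨ (B → ¬C)) ∨ ¬C)))) → ((B ∧ D) ∧ (C ∧ ((D ∨ C) ∨ C)))): min(1, 1 − 1 + 0.4) = 0.4
(C → ((((A → (B ∨ A)) ∧ ¬B) → (B → (A ∨ ¬((A ∨ (B → ¬C)) ∨ ¬C)))) → ((B ∧ D) ∧ (C ∧ ((D ∨ C) ∨ C))))): min(1, 1 − 0.6 + 0.4) = 0.8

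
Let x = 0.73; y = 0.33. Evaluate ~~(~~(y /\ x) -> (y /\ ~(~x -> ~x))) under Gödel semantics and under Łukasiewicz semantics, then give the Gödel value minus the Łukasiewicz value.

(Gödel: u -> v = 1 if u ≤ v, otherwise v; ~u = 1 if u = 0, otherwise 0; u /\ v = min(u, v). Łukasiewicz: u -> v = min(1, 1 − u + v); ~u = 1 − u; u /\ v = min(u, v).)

-0.67

Gödel evaluation:
  (y /\ x) = min(0.33, 0.73) = 0.33
  ~(y /\ x): Gödel ¬ of 0.33 = 0 (operand ≠ 0)
  ~~(y /\ x): Gödel ¬ of 0 = 1 (operand is 0)
  ~x: Gödel ¬ of 0.73 = 0 (operand ≠ 0)
  ~x: Gödel ¬ of 0.73 = 0 (operand ≠ 0)
  (~x -> ~x): 0 ≤ 0, so result = 1
  ~(~x -> ~x): Gödel ¬ of 1 = 0 (operand ≠ 0)
  (y /\ ~(~x -> ~x)) = min(0.33, 0) = 0
  (~~(y /\ x) -> (y /\ ~(~x -> ~x))): 1 > 0, so result = 0
  ~(~~(y /\ x) -> (y /\ ~(~x -> ~x))): Gödel ¬ of 0 = 1 (operand is 0)
  ~~(~~(y /\ x) -> (y /\ ~(~x -> ~x))): Gödel ¬ of 1 = 0 (operand ≠ 0)
  Gödel value = 0
Łukasiewicz evaluation:
  (y /\ x) = min(0.33, 0.73) = 0.33
  ~(y /\ x): Łukasiewicz ¬ gives 1 − 0.33 = 0.67
  ~~(y /\ x): Łukasiewicz ¬ gives 1 − 0.67 = 0.33
  ~x: Łukasiewicz ¬ gives 1 − 0.73 = 0.27
  ~x: Łukasiewicz ¬ gives 1 − 0.73 = 0.27
  (~x -> ~x): min(1, 1 − 0.27 + 0.27) = 1
  ~(~x -> ~x): Łukasiewicz ¬ gives 1 − 1 = 0
  (y /\ ~(~x -> ~x)) = min(0.33, 0) = 0
  (~~(y /\ x) -> (y /\ ~(~x -> ~x))): min(1, 1 − 0.33 + 0) = 0.67
  ~(~~(y /\ x) -> (y /\ ~(~x -> ~x))): Łukasiewicz ¬ gives 1 − 0.67 = 0.33
  ~~(~~(y /\ x) -> (y /\ ~(~x -> ~x))): Łukasiewicz ¬ gives 1 − 0.33 = 0.67
  Łukasiewicz value = 0.67
Difference: 0 − 0.67 = -0.67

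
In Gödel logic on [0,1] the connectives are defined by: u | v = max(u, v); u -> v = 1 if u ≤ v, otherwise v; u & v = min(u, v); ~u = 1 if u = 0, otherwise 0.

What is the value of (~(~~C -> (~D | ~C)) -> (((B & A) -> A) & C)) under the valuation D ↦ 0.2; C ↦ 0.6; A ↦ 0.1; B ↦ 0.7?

~C: Gödel ¬ of 0.6 = 0 (operand ≠ 0)
~~C: Gödel ¬ of 0 = 1 (operand is 0)
~D: Gödel ¬ of 0.2 = 0 (operand ≠ 0)
~C: Gödel ¬ of 0.6 = 0 (operand ≠ 0)
(~D | ~C) = max(0, 0) = 0
(~~C -> (~D | ~C)): 1 > 0, so result = 0
~(~~C -> (~D | ~C)): Gödel ¬ of 0 = 1 (operand is 0)
(B & A) = min(0.7, 0.1) = 0.1
((B & A) -> A): 0.1 ≤ 0.1, so result = 1
(((B & A) -> A) & C) = min(1, 0.6) = 0.6
(~(~~C -> (~D | ~C)) -> (((B & A) -> A) & C)): 1 > 0.6, so result = 0.6

0.60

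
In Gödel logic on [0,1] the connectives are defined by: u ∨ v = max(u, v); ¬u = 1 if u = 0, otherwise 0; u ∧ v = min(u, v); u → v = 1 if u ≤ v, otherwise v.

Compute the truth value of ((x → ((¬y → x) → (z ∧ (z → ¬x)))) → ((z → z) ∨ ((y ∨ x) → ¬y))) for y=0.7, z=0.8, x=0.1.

1.00

¬y: Gödel ¬ of 0.7 = 0 (operand ≠ 0)
(¬y → x): 0 ≤ 0.1, so result = 1
¬x: Gödel ¬ of 0.1 = 0 (operand ≠ 0)
(z → ¬x): 0.8 > 0, so result = 0
(z ∧ (z → ¬x)) = min(0.8, 0) = 0
((¬y → x) → (z ∧ (z → ¬x))): 1 > 0, so result = 0
(x → ((¬y → x) → (z ∧ (z → ¬x)))): 0.1 > 0, so result = 0
(z → z): 0.8 ≤ 0.8, so result = 1
(y ∨ x) = max(0.7, 0.1) = 0.7
¬y: Gödel ¬ of 0.7 = 0 (operand ≠ 0)
((y ∨ x) → ¬y): 0.7 > 0, so result = 0
((z → z) ∨ ((y ∨ x) → ¬y)) = max(1, 0) = 1
((x → ((¬y → x) → (z ∧ (z → ¬x)))) → ((z → z) ∨ ((y ∨ x) → ¬y))): 0 ≤ 1, so result = 1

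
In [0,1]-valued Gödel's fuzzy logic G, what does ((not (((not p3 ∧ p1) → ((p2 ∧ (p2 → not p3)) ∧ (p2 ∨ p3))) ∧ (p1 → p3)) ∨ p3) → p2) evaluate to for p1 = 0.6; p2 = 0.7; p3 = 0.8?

0.70

not p3: Gödel ¬ of 0.8 = 0 (operand ≠ 0)
(not p3 ∧ p1) = min(0, 0.6) = 0
not p3: Gödel ¬ of 0.8 = 0 (operand ≠ 0)
(p2 → not p3): 0.7 > 0, so result = 0
(p2 ∧ (p2 → not p3)) = min(0.7, 0) = 0
(p2 ∨ p3) = max(0.7, 0.8) = 0.8
((p2 ∧ (p2 → not p3)) ∧ (p2 ∨ p3)) = min(0, 0.8) = 0
((not p3 ∧ p1) → ((p2 ∧ (p2 → not p3)) ∧ (p2 ∨ p3))): 0 ≤ 0, so result = 1
(p1 → p3): 0.6 ≤ 0.8, so result = 1
(((not p3 ∧ p1) → ((p2 ∧ (p2 → not p3)) ∧ (p2 ∨ p3))) ∧ (p1 → p3)) = min(1, 1) = 1
not (((not p3 ∧ p1) → ((p2 ∧ (p2 → not p3)) ∧ (p2 ∨ p3))) ∧ (p1 → p3)): Gödel ¬ of 1 = 0 (operand ≠ 0)
(not (((not p3 ∧ p1) → ((p2 ∧ (p2 → not p3)) ∧ (p2 ∨ p3))) ∧ (p1 → p3)) ∨ p3) = max(0, 0.8) = 0.8
((not (((not p3 ∧ p1) → ((p2 ∧ (p2 → not p3)) ∧ (p2 ∨ p3))) ∧ (p1 → p3)) ∨ p3) → p2): 0.8 > 0.7, so result = 0.7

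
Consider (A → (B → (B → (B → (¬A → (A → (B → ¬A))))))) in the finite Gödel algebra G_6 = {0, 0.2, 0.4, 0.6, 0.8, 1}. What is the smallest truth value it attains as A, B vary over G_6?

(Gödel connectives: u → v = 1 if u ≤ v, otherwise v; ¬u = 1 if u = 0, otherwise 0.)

1.00

Every assignment gives 1. For instance at A = 0, B = 0:
  ¬A: Gödel ¬ of 0 = 1 (operand is 0)
  ¬A: Gödel ¬ of 0 = 1 (operand is 0)
  (B → ¬A): 0 ≤ 1, so result = 1
  (A → (B → ¬A)): 0 ≤ 1, so result = 1
  (¬A → (A → (B → ¬A))): 1 ≤ 1, so result = 1
  (B → (¬A → (A → (B → ¬A)))): 0 ≤ 1, so result = 1
  (B → (B → (¬A → (A → (B → ¬A))))): 0 ≤ 1, so result = 1
  (B → (B → (B → (¬A → (A → (B → ¬A)))))): 0 ≤ 1, so result = 1
  (A → (B → (B → (B → (¬A → (A → (B → ¬A))))))): 0 ≤ 1, so result = 1
All 36 assignments give value 1 — the formula is a G_6-tautology.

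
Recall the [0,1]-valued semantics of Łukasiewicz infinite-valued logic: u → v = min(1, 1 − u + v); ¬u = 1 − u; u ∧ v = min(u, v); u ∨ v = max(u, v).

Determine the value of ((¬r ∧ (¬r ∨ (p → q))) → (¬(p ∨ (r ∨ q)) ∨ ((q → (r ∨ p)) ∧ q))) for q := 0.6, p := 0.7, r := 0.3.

¬r: Łukasiewicz ¬ gives 1 − 0.3 = 0.7
¬r: Łukasiewicz ¬ gives 1 − 0.3 = 0.7
(p → q): min(1, 1 − 0.7 + 0.6) = 0.9
(¬r ∨ (p → q)) = max(0.7, 0.9) = 0.9
(¬r ∧ (¬r ∨ (p → q))) = min(0.7, 0.9) = 0.7
(r ∨ q) = max(0.3, 0.6) = 0.6
(p ∨ (r ∨ q)) = max(0.7, 0.6) = 0.7
¬(p ∨ (r ∨ q)): Łukasiewicz ¬ gives 1 − 0.7 = 0.3
(r ∨ p) = max(0.3, 0.7) = 0.7
(q → (r ∨ p)): min(1, 1 − 0.6 + 0.7) = 1
((q → (r ∨ p)) ∧ q) = min(1, 0.6) = 0.6
(¬(p ∨ (r ∨ q)) ∨ ((q → (r ∨ p)) ∧ q)) = max(0.3, 0.6) = 0.6
((¬r ∧ (¬r ∨ (p → q))) → (¬(p ∨ (r ∨ q)) ∨ ((q → (r ∨ p)) ∧ q))): min(1, 1 − 0.7 + 0.6) = 0.9

0.90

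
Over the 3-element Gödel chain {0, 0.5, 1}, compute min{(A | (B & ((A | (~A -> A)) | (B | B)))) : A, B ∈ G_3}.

0.00

The minimum is attained at A = 0, B = 0:
  ~A: Gödel ¬ of 0 = 1 (operand is 0)
  (~A -> A): 1 > 0, so result = 0
  (A | (~A -> A)) = max(0, 0) = 0
  (B | B) = max(0, 0) = 0
  ((A | (~A -> A)) | (B | B)) = max(0, 0) = 0
  (B & ((A | (~A -> A)) | (B | B))) = min(0, 0) = 0
  (A | (B & ((A | (~A -> A)) | (B | B)))) = max(0, 0) = 0
Checking all 9 assignments confirms none give a value below 0.00.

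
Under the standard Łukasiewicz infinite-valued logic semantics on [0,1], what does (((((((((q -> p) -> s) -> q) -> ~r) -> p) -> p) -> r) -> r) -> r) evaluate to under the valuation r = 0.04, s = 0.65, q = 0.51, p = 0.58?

0.04

(q -> p): min(1, 1 − 0.51 + 0.58) = 1
((q -> p) -> s): min(1, 1 − 1 + 0.65) = 0.65
(((q -> p) -> s) -> q): min(1, 1 − 0.65 + 0.51) = 0.86
~r: Łukasiewicz ¬ gives 1 − 0.04 = 0.96
((((q -> p) -> s) -> q) -> ~r): min(1, 1 − 0.86 + 0.96) = 1
(((((q -> p) -> s) -> q) -> ~r) -> p): min(1, 1 − 1 + 0.58) = 0.58
((((((q -> p) -> s) -> q) -> ~r) -> p) -> p): min(1, 1 − 0.58 + 0.58) = 1
(((((((q -> p) -> s) -> q) -> ~r) -> p) -> p) -> r): min(1, 1 − 1 + 0.04) = 0.04
((((((((q -> p) -> s) -> q) -> ~r) -> p) -> p) -> r) -> r): min(1, 1 − 0.04 + 0.04) = 1
(((((((((q -> p) -> s) -> q) -> ~r) -> p) -> p) -> r) -> r) -> r): min(1, 1 − 1 + 0.04) = 0.04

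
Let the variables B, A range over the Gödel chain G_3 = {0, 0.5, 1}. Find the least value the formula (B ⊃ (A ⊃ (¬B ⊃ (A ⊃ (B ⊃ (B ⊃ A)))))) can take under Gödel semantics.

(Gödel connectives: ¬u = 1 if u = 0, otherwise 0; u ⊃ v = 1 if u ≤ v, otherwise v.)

Every assignment gives 1. For instance at B = 0, A = 0:
  ¬B: Gödel ¬ of 0 = 1 (operand is 0)
  (B ⊃ A): 0 ≤ 0, so result = 1
  (B ⊃ (B ⊃ A)): 0 ≤ 1, so result = 1
  (A ⊃ (B ⊃ (B ⊃ A))): 0 ≤ 1, so result = 1
  (¬B ⊃ (A ⊃ (B ⊃ (B ⊃ A)))): 1 ≤ 1, so result = 1
  (A ⊃ (¬B ⊃ (A ⊃ (B ⊃ (B ⊃ A))))): 0 ≤ 1, so result = 1
  (B ⊃ (A ⊃ (¬B ⊃ (A ⊃ (B ⊃ (B ⊃ A)))))): 0 ≤ 1, so result = 1
All 9 assignments give value 1 — the formula is a G_3-tautology.

1.00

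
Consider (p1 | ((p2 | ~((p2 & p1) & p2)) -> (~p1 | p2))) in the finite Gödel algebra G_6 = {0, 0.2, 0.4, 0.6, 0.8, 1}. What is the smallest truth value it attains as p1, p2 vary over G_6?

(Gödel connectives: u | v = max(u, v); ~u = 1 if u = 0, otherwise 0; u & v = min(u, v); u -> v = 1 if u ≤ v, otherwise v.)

0.20

The minimum is attained at p1 = 0.2, p2 = 0:
  (p2 & p1) = min(0, 0.2) = 0
  ((p2 & p1) & p2) = min(0, 0) = 0
  ~((p2 & p1) & p2): Gödel ¬ of 0 = 1 (operand is 0)
  (p2 | ~((p2 & p1) & p2)) = max(0, 1) = 1
  ~p1: Gödel ¬ of 0.2 = 0 (operand ≠ 0)
  (~p1 | p2) = max(0, 0) = 0
  ((p2 | ~((p2 & p1) & p2)) -> (~p1 | p2)): 1 > 0, so result = 0
  (p1 | ((p2 | ~((p2 & p1) & p2)) -> (~p1 | p2))) = max(0.2, 0) = 0.2
Checking all 36 assignments confirms none give a value below 0.20.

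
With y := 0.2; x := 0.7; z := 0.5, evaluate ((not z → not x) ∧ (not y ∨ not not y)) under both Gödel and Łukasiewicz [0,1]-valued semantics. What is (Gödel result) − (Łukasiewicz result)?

0.20

Gödel evaluation:
  not z: Gödel ¬ of 0.5 = 0 (operand ≠ 0)
  not x: Gödel ¬ of 0.7 = 0 (operand ≠ 0)
  (not z → not x): 0 ≤ 0, so result = 1
  not y: Gödel ¬ of 0.2 = 0 (operand ≠ 0)
  not y: Gödel ¬ of 0.2 = 0 (operand ≠ 0)
  not not y: Gödel ¬ of 0 = 1 (operand is 0)
  (not y ∨ not not y) = max(0, 1) = 1
  ((not z → not x) ∧ (not y ∨ not not y)) = min(1, 1) = 1
  Gödel value = 1
Łukasiewicz evaluation:
  not z: Łukasiewicz ¬ gives 1 − 0.5 = 0.5
  not x: Łukasiewicz ¬ gives 1 − 0.7 = 0.3
  (not z → not x): min(1, 1 − 0.5 + 0.3) = 0.8
  not y: Łukasiewicz ¬ gives 1 − 0.2 = 0.8
  not y: Łukasiewicz ¬ gives 1 − 0.2 = 0.8
  not not y: Łukasiewicz ¬ gives 1 − 0.8 = 0.2
  (not y ∨ not not y) = max(0.8, 0.2) = 0.8
  ((not z → not x) ∧ (not y ∨ not not y)) = min(0.8, 0.8) = 0.8
  Łukasiewicz value = 0.8
Difference: 1 − 0.8 = 0.20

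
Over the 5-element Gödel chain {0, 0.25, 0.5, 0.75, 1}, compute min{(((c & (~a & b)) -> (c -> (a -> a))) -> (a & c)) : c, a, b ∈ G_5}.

The minimum is attained at c = 0, a = 0, b = 0:
  ~a: Gödel ¬ of 0 = 1 (operand is 0)
  (~a & b) = min(1, 0) = 0
  (c & (~a & b)) = min(0, 0) = 0
  (a -> a): 0 ≤ 0, so result = 1
  (c -> (a -> a)): 0 ≤ 1, so result = 1
  ((c & (~a & b)) -> (c -> (a -> a))): 0 ≤ 1, so result = 1
  (a & c) = min(0, 0) = 0
  (((c & (~a & b)) -> (c -> (a -> a))) -> (a & c)): 1 > 0, so result = 0
Checking all 125 assignments confirms none give a value below 0.00.

0.00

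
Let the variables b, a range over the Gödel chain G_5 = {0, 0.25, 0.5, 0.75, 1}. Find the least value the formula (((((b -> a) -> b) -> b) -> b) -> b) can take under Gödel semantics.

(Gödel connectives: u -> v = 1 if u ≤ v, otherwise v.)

0.25

The minimum is attained at b = 0.25, a = 0:
  (b -> a): 0.25 > 0, so result = 0
  ((b -> a) -> b): 0 ≤ 0.25, so result = 1
  (((b -> a) -> b) -> b): 1 > 0.25, so result = 0.25
  ((((b -> a) -> b) -> b) -> b): 0.25 ≤ 0.25, so result = 1
  (((((b -> a) -> b) -> b) -> b) -> b): 1 > 0.25, so result = 0.25
Checking all 25 assignments confirms none give a value below 0.25.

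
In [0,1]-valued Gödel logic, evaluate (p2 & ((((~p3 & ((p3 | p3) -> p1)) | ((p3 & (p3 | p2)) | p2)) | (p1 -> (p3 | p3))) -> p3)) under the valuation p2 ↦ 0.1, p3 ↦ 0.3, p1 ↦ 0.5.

0.10

~p3: Gödel ¬ of 0.3 = 0 (operand ≠ 0)
(p3 | p3) = max(0.3, 0.3) = 0.3
((p3 | p3) -> p1): 0.3 ≤ 0.5, so result = 1
(~p3 & ((p3 | p3) -> p1)) = min(0, 1) = 0
(p3 | p2) = max(0.3, 0.1) = 0.3
(p3 & (p3 | p2)) = min(0.3, 0.3) = 0.3
((p3 & (p3 | p2)) | p2) = max(0.3, 0.1) = 0.3
((~p3 & ((p3 | p3) -> p1)) | ((p3 & (p3 | p2)) | p2)) = max(0, 0.3) = 0.3
(p3 | p3) = max(0.3, 0.3) = 0.3
(p1 -> (p3 | p3)): 0.5 > 0.3, so result = 0.3
(((~p3 & ((p3 | p3) -> p1)) | ((p3 & (p3 | p2)) | p2)) | (p1 -> (p3 | p3))) = max(0.3, 0.3) = 0.3
((((~p3 & ((p3 | p3) -> p1)) | ((p3 & (p3 | p2)) | p2)) | (p1 -> (p3 | p3))) -> p3): 0.3 ≤ 0.3, so result = 1
(p2 & ((((~p3 & ((p3 | p3) -> p1)) | ((p3 & (p3 | p2)) | p2)) | (p1 -> (p3 | p3))) -> p3)) = min(0.1, 1) = 0.1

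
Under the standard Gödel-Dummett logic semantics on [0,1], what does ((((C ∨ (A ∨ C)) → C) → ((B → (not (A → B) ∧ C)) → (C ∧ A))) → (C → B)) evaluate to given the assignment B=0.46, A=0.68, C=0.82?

(A ∨ C) = max(0.68, 0.82) = 0.82
(C ∨ (A ∨ C)) = max(0.82, 0.82) = 0.82
((C ∨ (A ∨ C)) → C): 0.82 ≤ 0.82, so result = 1
(A → B): 0.68 > 0.46, so result = 0.46
not (A → B): Gödel ¬ of 0.46 = 0 (operand ≠ 0)
(not (A → B) ∧ C) = min(0, 0.82) = 0
(B → (not (A → B) ∧ C)): 0.46 > 0, so result = 0
(C ∧ A) = min(0.82, 0.68) = 0.68
((B → (not (A → B) ∧ C)) → (C ∧ A)): 0 ≤ 0.68, so result = 1
(((C ∨ (A ∨ C)) → C) → ((B → (not (A → B) ∧ C)) → (C ∧ A))): 1 ≤ 1, so result = 1
(C → B): 0.82 > 0.46, so result = 0.46
((((C ∨ (A ∨ C)) → C) → ((B → (not (A → B) ∧ C)) → (C ∧ A))) → (C → B)): 1 > 0.46, so result = 0.46

0.46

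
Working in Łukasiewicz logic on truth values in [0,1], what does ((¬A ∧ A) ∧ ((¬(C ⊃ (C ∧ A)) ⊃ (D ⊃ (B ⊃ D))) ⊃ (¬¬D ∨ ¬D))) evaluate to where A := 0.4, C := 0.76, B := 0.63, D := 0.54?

¬A: Łukasiewicz ¬ gives 1 − 0.4 = 0.6
(¬A ∧ A) = min(0.6, 0.4) = 0.4
(C ∧ A) = min(0.76, 0.4) = 0.4
(C ⊃ (C ∧ A)): min(1, 1 − 0.76 + 0.4) = 0.64
¬(C ⊃ (C ∧ A)): Łukasiewicz ¬ gives 1 − 0.64 = 0.36
(B ⊃ D): min(1, 1 − 0.63 + 0.54) = 0.91
(D ⊃ (B ⊃ D)): min(1, 1 − 0.54 + 0.91) = 1
(¬(C ⊃ (C ∧ A)) ⊃ (D ⊃ (B ⊃ D))): min(1, 1 − 0.36 + 1) = 1
¬D: Łukasiewicz ¬ gives 1 − 0.54 = 0.46
¬¬D: Łukasiewicz ¬ gives 1 − 0.46 = 0.54
¬D: Łukasiewicz ¬ gives 1 − 0.54 = 0.46
(¬¬D ∨ ¬D) = max(0.54, 0.46) = 0.54
((¬(C ⊃ (C ∧ A)) ⊃ (D ⊃ (B ⊃ D))) ⊃ (¬¬D ∨ ¬D)): min(1, 1 − 1 + 0.54) = 0.54
((¬A ∧ A) ∧ ((¬(C ⊃ (C ∧ A)) ⊃ (D ⊃ (B ⊃ D))) ⊃ (¬¬D ∨ ¬D))) = min(0.4, 0.54) = 0.4

0.40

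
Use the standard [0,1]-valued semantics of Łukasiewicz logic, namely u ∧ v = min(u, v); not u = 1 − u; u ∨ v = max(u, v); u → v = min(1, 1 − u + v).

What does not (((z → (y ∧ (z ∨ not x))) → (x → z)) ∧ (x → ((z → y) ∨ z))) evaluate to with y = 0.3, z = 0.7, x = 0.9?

0.20

not x: Łukasiewicz ¬ gives 1 − 0.9 = 0.1
(z ∨ not x) = max(0.7, 0.1) = 0.7
(y ∧ (z ∨ not x)) = min(0.3, 0.7) = 0.3
(z → (y ∧ (z ∨ not x))): min(1, 1 − 0.7 + 0.3) = 0.6
(x → z): min(1, 1 − 0.9 + 0.7) = 0.8
((z → (y ∧ (z ∨ not x))) → (x → z)): min(1, 1 − 0.6 + 0.8) = 1
(z → y): min(1, 1 − 0.7 + 0.3) = 0.6
((z → y) ∨ z) = max(0.6, 0.7) = 0.7
(x → ((z → y) ∨ z)): min(1, 1 − 0.9 + 0.7) = 0.8
(((z → (y ∧ (z ∨ not x))) → (x → z)) ∧ (x → ((z → y) ∨ z))) = min(1, 0.8) = 0.8
not (((z → (y ∧ (z ∨ not x))) → (x → z)) ∧ (x → ((z → y) ∨ z))): Łukasiewicz ¬ gives 1 − 0.8 = 0.2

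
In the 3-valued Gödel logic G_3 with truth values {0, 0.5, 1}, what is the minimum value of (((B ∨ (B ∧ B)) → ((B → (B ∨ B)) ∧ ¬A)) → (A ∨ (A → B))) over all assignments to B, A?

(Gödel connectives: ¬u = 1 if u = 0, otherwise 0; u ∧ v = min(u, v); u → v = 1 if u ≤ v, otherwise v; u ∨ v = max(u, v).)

The minimum is attained at B = 0, A = 0.5:
  (B ∧ B) = min(0, 0) = 0
  (B ∨ (B ∧ B)) = max(0, 0) = 0
  (B ∨ B) = max(0, 0) = 0
  (B → (B ∨ B)): 0 ≤ 0, so result = 1
  ¬A: Gödel ¬ of 0.5 = 0 (operand ≠ 0)
  ((B → (B ∨ B)) ∧ ¬A) = min(1, 0) = 0
  ((B ∨ (B ∧ B)) → ((B → (B ∨ B)) ∧ ¬A)): 0 ≤ 0, so result = 1
  (A → B): 0.5 > 0, so result = 0
  (A ∨ (A → B)) = max(0.5, 0) = 0.5
  (((B ∨ (B ∧ B)) → ((B → (B ∨ B)) ∧ ¬A)) → (A ∨ (A → B))): 1 > 0.5, so result = 0.5
Checking all 9 assignments confirms none give a value below 0.50.

0.50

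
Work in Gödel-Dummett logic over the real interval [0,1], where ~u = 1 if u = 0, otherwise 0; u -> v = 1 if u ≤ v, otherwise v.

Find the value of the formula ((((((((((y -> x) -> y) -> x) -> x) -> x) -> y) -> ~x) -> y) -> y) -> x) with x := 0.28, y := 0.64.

0.28

(y -> x): 0.64 > 0.28, so result = 0.28
((y -> x) -> y): 0.28 ≤ 0.64, so result = 1
(((y -> x) -> y) -> x): 1 > 0.28, so result = 0.28
((((y -> x) -> y) -> x) -> x): 0.28 ≤ 0.28, so result = 1
(((((y -> x) -> y) -> x) -> x) -> x): 1 > 0.28, so result = 0.28
((((((y -> x) -> y) -> x) -> x) -> x) -> y): 0.28 ≤ 0.64, so result = 1
~x: Gödel ¬ of 0.28 = 0 (operand ≠ 0)
(((((((y -> x) -> y) -> x) -> x) -> x) -> y) -> ~x): 1 > 0, so result = 0
((((((((y -> x) -> y) -> x) -> x) -> x) -> y) -> ~x) -> y): 0 ≤ 0.64, so result = 1
(((((((((y -> x) -> y) -> x) -> x) -> x) -> y) -> ~x) -> y) -> y): 1 > 0.64, so result = 0.64
((((((((((y -> x) -> y) -> x) -> x) -> x) -> y) -> ~x) -> y) -> y) -> x): 0.64 > 0.28, so result = 0.28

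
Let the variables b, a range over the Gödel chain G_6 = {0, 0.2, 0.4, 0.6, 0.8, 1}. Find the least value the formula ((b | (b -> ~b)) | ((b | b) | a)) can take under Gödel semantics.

0.20

The minimum is attained at b = 0.2, a = 0:
  ~b: Gödel ¬ of 0.2 = 0 (operand ≠ 0)
  (b -> ~b): 0.2 > 0, so result = 0
  (b | (b -> ~b)) = max(0.2, 0) = 0.2
  (b | b) = max(0.2, 0.2) = 0.2
  ((b | b) | a) = max(0.2, 0) = 0.2
  ((b | (b -> ~b)) | ((b | b) | a)) = max(0.2, 0.2) = 0.2
Checking all 36 assignments confirms none give a value below 0.20.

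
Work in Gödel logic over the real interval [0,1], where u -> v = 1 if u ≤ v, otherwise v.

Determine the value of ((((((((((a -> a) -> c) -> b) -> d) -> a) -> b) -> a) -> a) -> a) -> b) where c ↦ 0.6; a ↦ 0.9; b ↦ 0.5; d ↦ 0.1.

(a -> a): 0.9 ≤ 0.9, so result = 1
((a -> a) -> c): 1 > 0.6, so result = 0.6
(((a -> a) -> c) -> b): 0.6 > 0.5, so result = 0.5
((((a -> a) -> c) -> b) -> d): 0.5 > 0.1, so result = 0.1
(((((a -> a) -> c) -> b) -> d) -> a): 0.1 ≤ 0.9, so result = 1
((((((a -> a) -> c) -> b) -> d) -> a) -> b): 1 > 0.5, so result = 0.5
(((((((a -> a) -> c) -> b) -> d) -> a) -> b) -> a): 0.5 ≤ 0.9, so result = 1
((((((((a -> a) -> c) -> b) -> d) -> a) -> b) -> a) -> a): 1 > 0.9, so result = 0.9
(((((((((a -> a) -> c) -> b) -> d) -> a) -> b) -> a) -> a) -> a): 0.9 ≤ 0.9, so result = 1
((((((((((a -> a) -> c) -> b) -> d) -> a) -> b) -> a) -> a) -> a) -> b): 1 > 0.5, so result = 0.5

0.50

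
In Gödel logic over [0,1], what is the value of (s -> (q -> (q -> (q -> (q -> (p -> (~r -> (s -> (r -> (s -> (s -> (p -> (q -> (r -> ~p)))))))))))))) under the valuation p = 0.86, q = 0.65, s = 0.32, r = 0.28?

1.00

~r: Gödel ¬ of 0.28 = 0 (operand ≠ 0)
~p: Gödel ¬ of 0.86 = 0 (operand ≠ 0)
(r -> ~p): 0.28 > 0, so result = 0
(q -> (r -> ~p)): 0.65 > 0, so result = 0
(p -> (q -> (r -> ~p))): 0.86 > 0, so result = 0
(s -> (p -> (q -> (r -> ~p)))): 0.32 > 0, so result = 0
(s -> (s -> (p -> (q -> (r -> ~p))))): 0.32 > 0, so result = 0
(r -> (s -> (s -> (p -> (q -> (r -> ~p)))))): 0.28 > 0, so result = 0
(s -> (r -> (s -> (s -> (p -> (q -> (r -> ~p))))))): 0.32 > 0, so result = 0
(~r -> (s -> (r -> (s -> (s -> (p -> (q -> (r -> ~p)))))))): 0 ≤ 0, so result = 1
(p -> (~r -> (s -> (r -> (s -> (s -> (p -> (q -> (r -> ~p))))))))): 0.86 ≤ 1, so result = 1
(q -> (p -> (~r -> (s -> (r -> (s -> (s -> (p -> (q -> (r -> ~p)))))))))): 0.65 ≤ 1, so result = 1
(q -> (q -> (p -> (~r -> (s -> (r -> (s -> (s -> (p -> (q -> (r -> ~p))))))))))): 0.65 ≤ 1, so result = 1
(q -> (q -> (q -> (p -> (~r -> (s -> (r -> (s -> (s -> (p -> (q -> (r -> ~p)))))))))))): 0.65 ≤ 1, so result = 1
(q -> (q -> (q -> (q -> (p -> (~r -> (s -> (r -> (s -> (s -> (p -> (q -> (r -> ~p))))))))))))): 0.65 ≤ 1, so result = 1
(s -> (q -> (q -> (q -> (q -> (p -> (~r -> (s -> (r -> (s -> (s -> (p -> (q -> (r -> ~p)))))))))))))): 0.32 ≤ 1, so result = 1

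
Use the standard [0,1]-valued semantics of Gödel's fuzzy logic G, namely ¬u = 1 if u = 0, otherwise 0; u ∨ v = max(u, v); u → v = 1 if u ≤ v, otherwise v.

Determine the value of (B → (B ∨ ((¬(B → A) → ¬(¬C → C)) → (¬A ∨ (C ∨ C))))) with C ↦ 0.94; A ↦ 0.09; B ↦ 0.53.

1.00

(B → A): 0.53 > 0.09, so result = 0.09
¬(B → A): Gödel ¬ of 0.09 = 0 (operand ≠ 0)
¬C: Gödel ¬ of 0.94 = 0 (operand ≠ 0)
(¬C → C): 0 ≤ 0.94, so result = 1
¬(¬C → C): Gödel ¬ of 1 = 0 (operand ≠ 0)
(¬(B → A) → ¬(¬C → C)): 0 ≤ 0, so result = 1
¬A: Gödel ¬ of 0.09 = 0 (operand ≠ 0)
(C ∨ C) = max(0.94, 0.94) = 0.94
(¬A ∨ (C ∨ C)) = max(0, 0.94) = 0.94
((¬(B → A) → ¬(¬C → C)) → (¬A ∨ (C ∨ C))): 1 > 0.94, so result = 0.94
(B ∨ ((¬(B → A) → ¬(¬C → C)) → (¬A ∨ (C ∨ C)))) = max(0.53, 0.94) = 0.94
(B → (B ∨ ((¬(B → A) → ¬(¬C → C)) → (¬A ∨ (C ∨ C))))): 0.53 ≤ 0.94, so result = 1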